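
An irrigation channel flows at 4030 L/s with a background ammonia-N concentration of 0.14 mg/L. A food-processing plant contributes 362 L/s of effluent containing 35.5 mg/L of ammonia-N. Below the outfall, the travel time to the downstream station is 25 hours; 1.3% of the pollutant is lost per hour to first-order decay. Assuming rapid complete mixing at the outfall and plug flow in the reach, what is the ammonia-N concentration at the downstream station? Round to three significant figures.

Flow-weighted average: C = (4030·0.1400 + 362.0·35.50) / 4392 = 13420/4392 = 3.054 mg/L.
1.3%/h lost → k = −ln(1 − 0.013) = 0.01309 h⁻¹.
Applying C = C₀e^(−kt): 3.054 × 0.7210 = 2.202 mg/L.

2.20 mg/L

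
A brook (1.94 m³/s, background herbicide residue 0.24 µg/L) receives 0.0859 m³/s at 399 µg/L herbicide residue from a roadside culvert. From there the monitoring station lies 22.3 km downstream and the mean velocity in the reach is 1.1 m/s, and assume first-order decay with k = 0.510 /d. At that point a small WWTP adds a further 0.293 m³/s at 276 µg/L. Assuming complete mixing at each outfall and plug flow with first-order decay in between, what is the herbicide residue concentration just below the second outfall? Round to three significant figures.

48.2 µg/L

After mixing, C = (1.940·0.2400 + 0.08590·399.0) / 2.026 = 34.74/2.026 = 17.15 µg/L; combined flow 2.026 m³/s.
Travel time t = 22.3·1000 / 1.1 = 20270 s = 5.631 h.
Decay over the reach: 17.15·exp(−kt) = 17.15·0.8872 = 15.21 µg/L.
Second outfall: C = (2.026·15.21 + 0.2930·276.0)/2.319 = 48.16 µg/L.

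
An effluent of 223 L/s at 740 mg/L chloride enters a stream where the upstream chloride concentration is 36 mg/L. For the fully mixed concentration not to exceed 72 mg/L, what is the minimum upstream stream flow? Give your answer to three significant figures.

Set C_mix = 72: (Q·36.00 + 223.0·740.0) / (Q + 223.0) = 72
→ Q = 223.0·(740.0 − 72)/(72 − 36.00) = 4138 L/s.

4140 L/s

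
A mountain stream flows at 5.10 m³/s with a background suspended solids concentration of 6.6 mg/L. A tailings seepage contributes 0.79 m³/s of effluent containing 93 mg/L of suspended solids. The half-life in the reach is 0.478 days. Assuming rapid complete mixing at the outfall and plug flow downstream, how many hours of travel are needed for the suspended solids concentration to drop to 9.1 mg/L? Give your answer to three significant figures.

Conservation of mass: C = (5.100·6.600 + 0.7900·93.00) / 5.890 = 107.1/5.890 = 18.19 mg/L.
Half-life 0.478 d → k = ln 2 / 0.478 = 1.450 d⁻¹.
18.19·exp(−k·t) = 9.1 → t = ln(18.19/9.1)/k = 41260 s = 11.46 h.

11.5 h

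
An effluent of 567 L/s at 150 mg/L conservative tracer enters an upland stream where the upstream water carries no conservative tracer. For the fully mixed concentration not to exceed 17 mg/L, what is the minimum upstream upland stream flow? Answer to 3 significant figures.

4440 L/s

Set C_mix = 17: (Q·0 + 567.0·150.0) / (Q + 567.0) = 17
→ Q = 567.0·(150.0 − 17)/(17 − 0) = 4436 L/s.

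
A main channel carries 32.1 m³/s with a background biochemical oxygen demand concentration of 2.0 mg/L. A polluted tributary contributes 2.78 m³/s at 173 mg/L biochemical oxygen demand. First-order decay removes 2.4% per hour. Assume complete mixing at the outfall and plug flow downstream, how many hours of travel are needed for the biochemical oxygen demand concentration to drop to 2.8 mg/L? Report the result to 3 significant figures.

70.8 h

Mass balance: C = (32.10·2.000 + 2.780·173.0) / 34.88 = 545.1/34.88 = 15.63 mg/L.
2.4%/h lost → k = −ln(1 − 0.024) = 0.02429 h⁻¹.
15.63·exp(−k·t) = 2.8 → t = ln(15.63/2.8)/k = 254800 s = 70.78 h.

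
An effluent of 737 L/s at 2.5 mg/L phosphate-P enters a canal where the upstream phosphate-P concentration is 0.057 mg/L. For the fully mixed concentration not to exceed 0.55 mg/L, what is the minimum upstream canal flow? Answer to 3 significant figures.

2920 L/s

Set C_mix = 0.55: (Q·0.05700 + 737.0·2.500) / (Q + 737.0) = 0.55
→ Q = 737.0·(2.500 − 0.55)/(0.55 − 0.05700) = 2915 L/s.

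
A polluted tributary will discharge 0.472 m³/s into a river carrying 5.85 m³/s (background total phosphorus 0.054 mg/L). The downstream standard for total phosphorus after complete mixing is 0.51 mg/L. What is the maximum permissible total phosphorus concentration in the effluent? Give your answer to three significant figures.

At the limit, (Qr·Cr + Qe·Cₑ)/(Qr + Qe) = 0.51:
Cₑ = (6.322·0.51 − 5.850·0.05400) / 0.4720 = 6.162 mg/L.

6.16 mg/L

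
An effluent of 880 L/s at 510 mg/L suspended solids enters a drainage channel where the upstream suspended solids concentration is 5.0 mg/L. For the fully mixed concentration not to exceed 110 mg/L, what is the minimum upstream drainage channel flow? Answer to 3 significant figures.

Set C_mix = 110: (Q·5.000 + 880.0·510.0) / (Q + 880.0) = 110
→ Q = 880.0·(510.0 − 110)/(110 − 5.000) = 3352 L/s.

3350 L/s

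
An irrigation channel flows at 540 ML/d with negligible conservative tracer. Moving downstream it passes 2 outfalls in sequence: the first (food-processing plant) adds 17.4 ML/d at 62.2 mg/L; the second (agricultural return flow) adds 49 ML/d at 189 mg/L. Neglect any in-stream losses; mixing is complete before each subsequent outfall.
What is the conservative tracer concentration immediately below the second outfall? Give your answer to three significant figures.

After outfall 1: Q = 540.0 + 17.40 = 557.4 ML/d; C = (540.0·0 + 17.40·62.20)/557.4 = 1.942 mg/L.
After outfall 2: Q = 557.4 + 49.00 = 606.4 ML/d; C = (557.4·1.942 + 49.00·189.0)/606.4 = 17.06 mg/L.

17.1 mg/L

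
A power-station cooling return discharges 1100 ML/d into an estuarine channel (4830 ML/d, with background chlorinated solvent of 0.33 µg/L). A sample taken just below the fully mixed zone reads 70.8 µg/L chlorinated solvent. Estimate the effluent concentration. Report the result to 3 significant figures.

380 µg/L

Mass balance: 4830·0.3300 + 1100·Cₑ = 5930·70.80
→ Cₑ = (5930·70.80 − 4830·0.3300) / 1100 = 380.2 µg/L.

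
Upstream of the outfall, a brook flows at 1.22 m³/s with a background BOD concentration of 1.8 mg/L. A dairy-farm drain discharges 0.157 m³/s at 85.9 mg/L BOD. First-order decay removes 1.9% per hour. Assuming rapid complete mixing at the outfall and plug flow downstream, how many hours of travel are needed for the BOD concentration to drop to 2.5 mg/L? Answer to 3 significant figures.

Mixed concentration C = ΣQC/ΣQ = (1.220·1.800 + 0.1570·85.90) / 1.377 = 15.68/1.377 = 11.39 mg/L.
1.9%/h lost → k = −ln(1 − 0.019) = 0.01918 h⁻¹.
11.39·exp(−k·t) = 2.5 → t = ln(11.39/2.5)/k = 284600 s = 79.05 h.

79.0 h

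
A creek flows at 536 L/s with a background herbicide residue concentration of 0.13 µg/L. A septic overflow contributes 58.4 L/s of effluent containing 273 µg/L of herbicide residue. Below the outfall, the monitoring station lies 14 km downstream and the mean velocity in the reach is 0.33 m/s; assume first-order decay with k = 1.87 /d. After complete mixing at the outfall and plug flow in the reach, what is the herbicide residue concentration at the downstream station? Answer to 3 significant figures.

Mass balance: C = (536.0·0.1300 + 58.40·273.0) / 594.4 = 16010/594.4 = 26.94 µg/L.
Travel time t = 14·1000 / 0.33 = 42420 s = 11.78 h.
Applying C = C₀e^(−kt): 26.94 × 0.3992 = 10.76 µg/L.

10.8 µg/L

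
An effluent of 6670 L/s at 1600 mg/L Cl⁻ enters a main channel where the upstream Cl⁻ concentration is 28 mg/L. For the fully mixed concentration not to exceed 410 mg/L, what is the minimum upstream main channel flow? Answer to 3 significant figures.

20800 L/s

Set C_mix = 410: (Q·28.00 + 6670·1600) / (Q + 6670) = 410
→ Q = 6670·(1600 − 410)/(410 − 28.00) = 20780 L/s.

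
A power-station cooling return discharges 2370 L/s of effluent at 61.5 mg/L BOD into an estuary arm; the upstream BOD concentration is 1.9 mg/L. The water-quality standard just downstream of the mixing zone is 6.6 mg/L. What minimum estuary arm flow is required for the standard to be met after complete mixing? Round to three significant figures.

27700 L/s

Set C_mix = 6.6: (Q·1.900 + 2370·61.50) / (Q + 2370) = 6.6
→ Q = 2370·(61.50 − 6.6)/(6.6 − 1.900) = 27680 L/s.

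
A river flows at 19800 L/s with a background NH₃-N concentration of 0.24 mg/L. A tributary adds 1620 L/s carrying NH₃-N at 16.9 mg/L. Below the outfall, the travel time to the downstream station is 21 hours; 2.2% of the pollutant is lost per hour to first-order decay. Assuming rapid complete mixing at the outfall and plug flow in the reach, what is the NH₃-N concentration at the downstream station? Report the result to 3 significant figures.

Conservation of mass: C = (19800·0.2400 + 1620·16.90) / 21420 = 32130/21420 = 1.500 mg/L.
2.2%/h lost → k = −ln(1 − 0.022) = 0.02225 h⁻¹.
Decay over the reach: 1.500·exp(−kt) = 1.500·0.6268 = 0.9402 mg/L.

0.940 mg/L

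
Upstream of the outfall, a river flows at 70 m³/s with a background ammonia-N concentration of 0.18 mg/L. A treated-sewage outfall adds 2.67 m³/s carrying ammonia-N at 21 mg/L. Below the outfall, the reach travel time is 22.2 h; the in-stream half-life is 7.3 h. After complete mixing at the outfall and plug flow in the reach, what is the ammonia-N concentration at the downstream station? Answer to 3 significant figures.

After mixing, C = (70.00·0.1800 + 2.670·21.00) / 72.67 = 68.67/72.67 = 0.9450 mg/L.
Half-life 7.3 h → k = ln 2 / 7.3 = 0.09495 h⁻¹ = 2.279 d⁻¹.
Applying C = C₀e^(−kt): 0.9450 × 0.1215 = 0.1148 mg/L.

0.115 mg/L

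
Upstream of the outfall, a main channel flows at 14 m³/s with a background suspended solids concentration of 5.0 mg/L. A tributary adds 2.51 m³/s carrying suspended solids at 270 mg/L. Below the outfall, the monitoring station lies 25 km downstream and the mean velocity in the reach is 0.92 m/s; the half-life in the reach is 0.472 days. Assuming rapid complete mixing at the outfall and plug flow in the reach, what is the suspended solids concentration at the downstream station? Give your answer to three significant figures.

After mixing, C = (14.00·5.000 + 2.510·270.0) / 16.51 = 747.7/16.51 = 45.29 mg/L.
Travel time t = 25·1000 / 0.92 = 27170 s = 7.548 h.
Half-life 0.472 d → k = ln 2 / 0.472 = 1.469 d⁻¹.
Applying C = C₀e^(−kt): 45.29 × 0.6301 = 28.54 mg/L.

28.5 mg/L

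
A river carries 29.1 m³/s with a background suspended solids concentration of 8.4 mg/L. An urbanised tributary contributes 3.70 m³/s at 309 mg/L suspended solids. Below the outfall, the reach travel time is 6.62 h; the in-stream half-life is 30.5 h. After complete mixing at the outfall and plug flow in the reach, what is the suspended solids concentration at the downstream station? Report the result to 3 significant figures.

36.4 mg/L

Flow-weighted average: C = (29.10·8.400 + 3.700·309.0) / 32.80 = 1388/32.80 = 42.31 mg/L.
Half-life 30.5 h → k = ln 2 / 30.5 = 0.02273 h⁻¹ = 0.5454 d⁻¹.
Applying C = C₀e^(−kt): 42.31 × 0.8603 = 36.40 mg/L.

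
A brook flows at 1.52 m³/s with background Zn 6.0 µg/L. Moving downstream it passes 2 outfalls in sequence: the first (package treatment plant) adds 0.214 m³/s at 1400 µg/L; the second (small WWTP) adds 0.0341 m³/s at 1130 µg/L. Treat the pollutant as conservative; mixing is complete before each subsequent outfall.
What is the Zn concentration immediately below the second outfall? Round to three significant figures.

After outfall 1: Q = 1.520 + 0.2140 = 1.734 m³/s; C = (1.520·6.000 + 0.2140·1400)/1.734 = 178.0 µg/L.
After outfall 2: Q = 1.734 + 0.03410 = 1.768 m³/s; C = (1.734·178.0 + 0.03410·1130)/1.768 = 196.4 µg/L.

196 µg/L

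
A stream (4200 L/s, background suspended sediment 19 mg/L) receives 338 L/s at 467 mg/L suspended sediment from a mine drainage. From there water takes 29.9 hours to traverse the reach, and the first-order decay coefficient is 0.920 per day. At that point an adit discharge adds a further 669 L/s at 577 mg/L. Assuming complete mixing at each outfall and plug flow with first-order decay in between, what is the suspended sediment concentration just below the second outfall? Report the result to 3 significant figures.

88.6 mg/L

After mixing, C = (4200·19.00 + 338.0·467.0) / 4538 = 237600/4538 = 52.37 mg/L; combined flow 4538 L/s.
First-order decay: C = 52.37·exp(−k·t) = 52.37·0.3179 = 16.65 mg/L.
At the second outfall, C = (4538·16.65 + 669.0·577.0) / (4538 + 669.0) = 88.64 mg/L.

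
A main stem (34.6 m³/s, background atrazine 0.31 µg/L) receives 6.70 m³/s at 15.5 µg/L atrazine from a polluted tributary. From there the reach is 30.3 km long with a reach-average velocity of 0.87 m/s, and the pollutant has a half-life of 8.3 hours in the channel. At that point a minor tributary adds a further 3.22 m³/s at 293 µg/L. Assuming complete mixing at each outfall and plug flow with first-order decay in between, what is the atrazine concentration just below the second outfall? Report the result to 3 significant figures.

Flow-weighted average: C = (34.60·0.3100 + 6.700·15.50) / 41.30 = 114.6/41.30 = 2.774 µg/L; combined flow 41.30 m³/s.
Travel time t = 30.3·1000 / 0.87 = 34830 s = 9.674 h.
Half-life 8.3 h → k = ln 2 / 8.3 = 0.08351 h⁻¹ = 2.004 d⁻¹.
First-order decay: C = 2.774·exp(−k·t) = 2.774·0.4458 = 1.237 µg/L.
Second outfall: C = (41.30·1.237 + 3.220·293.0)/44.52 = 22.34 µg/L.

22.3 µg/L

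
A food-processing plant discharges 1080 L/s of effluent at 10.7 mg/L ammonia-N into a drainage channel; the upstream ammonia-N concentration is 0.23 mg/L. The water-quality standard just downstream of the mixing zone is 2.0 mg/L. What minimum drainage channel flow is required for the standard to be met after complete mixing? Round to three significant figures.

Set C_mix = 2.0: (Q·0.2300 + 1080·10.70) / (Q + 1080) = 2.0
→ Q = 1080·(10.70 − 2.0)/(2.0 − 0.2300) = 5308 L/s.

5310 L/s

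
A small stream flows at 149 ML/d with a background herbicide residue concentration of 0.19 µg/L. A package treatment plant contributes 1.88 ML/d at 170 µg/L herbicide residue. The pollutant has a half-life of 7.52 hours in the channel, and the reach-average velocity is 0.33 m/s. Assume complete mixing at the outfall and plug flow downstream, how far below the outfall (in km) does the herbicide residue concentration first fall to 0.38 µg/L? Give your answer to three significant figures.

Conservation of mass: C = (149.0·0.1900 + 1.880·170.0) / 150.9 = 347.9/150.9 = 2.306 µg/L.
Half-life 7.52 h → k = ln 2 / 7.52 = 0.09217 h⁻¹ = 2.212 d⁻¹.
Set 2.306·exp(−k·t) = 0.38 → t = ln(2.306/0.38)/k = 70420 s = 19.56 h.
Distance = v·t = 0.33·70420 = 23240 m = 23.24 km.

23.2 km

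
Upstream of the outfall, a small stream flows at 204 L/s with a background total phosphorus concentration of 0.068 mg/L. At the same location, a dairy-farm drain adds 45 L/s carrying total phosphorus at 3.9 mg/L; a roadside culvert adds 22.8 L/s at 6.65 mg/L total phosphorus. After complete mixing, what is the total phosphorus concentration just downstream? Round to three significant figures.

1.25 mg/L

Mass balance: C = (204.0·0.06800 + 45.00·3.900 + 22.80·6.650) / 271.8 = 341.0/271.8 = 1.255 mg/L.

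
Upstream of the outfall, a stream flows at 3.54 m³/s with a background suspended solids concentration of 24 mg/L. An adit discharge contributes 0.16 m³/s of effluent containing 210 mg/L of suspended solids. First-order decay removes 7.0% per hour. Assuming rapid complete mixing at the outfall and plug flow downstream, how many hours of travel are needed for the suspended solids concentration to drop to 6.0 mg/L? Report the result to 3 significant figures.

Mass balance: C = (3.540·24.00 + 0.1600·210.0) / 3.700 = 118.6/3.700 = 32.04 mg/L.
7.0%/h lost → k = −ln(1 − 0.07) = 0.07257 h⁻¹.
32.04·exp(−k·t) = 6.0 → t = ln(32.04/6.0)/k = 83110 s = 23.09 h.

23.1 h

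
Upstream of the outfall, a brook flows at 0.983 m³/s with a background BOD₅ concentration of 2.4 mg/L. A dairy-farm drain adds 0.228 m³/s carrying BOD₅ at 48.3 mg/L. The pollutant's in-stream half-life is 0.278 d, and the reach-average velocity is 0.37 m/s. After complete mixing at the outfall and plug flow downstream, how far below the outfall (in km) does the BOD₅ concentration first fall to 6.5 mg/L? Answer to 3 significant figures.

Mass balance: C = (0.9830·2.400 + 0.2280·48.30) / 1.211 = 13.37/1.211 = 11.04 mg/L.
Half-life 0.278 d → k = ln 2 / 0.278 = 2.493 d⁻¹.
Set 11.04·exp(−k·t) = 6.5 → t = ln(11.04/6.5)/k = 18360 s = 5.100 h.
Distance = v·t = 0.37·18360 = 6794 m = 6.794 km.

6.79 km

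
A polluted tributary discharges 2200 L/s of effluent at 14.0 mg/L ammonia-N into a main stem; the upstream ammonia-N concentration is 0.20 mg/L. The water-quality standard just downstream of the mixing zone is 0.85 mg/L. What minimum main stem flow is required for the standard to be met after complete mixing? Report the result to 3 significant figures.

Set C_mix = 0.85: (Q·0.2000 + 2200·14.00) / (Q + 2200) = 0.85
→ Q = 2200·(14.00 − 0.85)/(0.85 − 0.2000) = 44510 L/s.

44500 L/s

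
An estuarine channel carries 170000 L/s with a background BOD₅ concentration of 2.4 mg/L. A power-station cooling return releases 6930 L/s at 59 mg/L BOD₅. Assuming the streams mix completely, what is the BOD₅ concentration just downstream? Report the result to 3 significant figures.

Flow-weighted average: C = (170000·2.400 + 6930·59.00) / 176900 = 816900/176900 = 4.617 mg/L.

4.62 mg/L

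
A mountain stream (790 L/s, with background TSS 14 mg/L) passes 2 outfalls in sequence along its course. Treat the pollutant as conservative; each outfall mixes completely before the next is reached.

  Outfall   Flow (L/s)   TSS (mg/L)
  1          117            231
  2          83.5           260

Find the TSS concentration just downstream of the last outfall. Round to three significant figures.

Below outfall 1: Q → 907.0 L/s, C = (790.0·14.00 + 117.0·231.0)/907.0 = 41.99 mg/L.
Below outfall 2: Q → 990.5 L/s, C = (907.0·41.99 + 83.50·260.0)/990.5 = 60.37 mg/L.

60.4 mg/L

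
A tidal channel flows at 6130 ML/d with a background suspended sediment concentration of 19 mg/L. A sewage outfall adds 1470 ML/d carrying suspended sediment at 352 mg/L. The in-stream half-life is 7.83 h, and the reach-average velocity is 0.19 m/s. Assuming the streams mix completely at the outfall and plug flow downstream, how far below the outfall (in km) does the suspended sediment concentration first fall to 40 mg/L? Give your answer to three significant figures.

Mass balance: C = (6130·19.00 + 1470·352.0) / 7600 = 633900/7600 = 83.41 mg/L.
Half-life 7.83 h → k = ln 2 / 7.83 = 0.08852 h⁻¹ = 2.125 d⁻¹.
Set 83.41·exp(−k·t) = 40 → t = ln(83.41/40)/k = 29890 s = 8.301 h.
Distance = v·t = 0.19·29890 = 5678 m = 5.678 km.

5.68 km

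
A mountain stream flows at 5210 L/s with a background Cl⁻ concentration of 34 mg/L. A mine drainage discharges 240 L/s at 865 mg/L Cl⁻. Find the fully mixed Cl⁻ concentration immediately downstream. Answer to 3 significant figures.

Flow-weighted average: C = (5210·34.00 + 240.0·865.0) / 5450 = 384700/5450 = 70.59 mg/L.

70.6 mg/L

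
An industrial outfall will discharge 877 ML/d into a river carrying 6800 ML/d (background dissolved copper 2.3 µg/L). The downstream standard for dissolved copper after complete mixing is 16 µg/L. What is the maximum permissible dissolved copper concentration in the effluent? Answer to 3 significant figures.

122 µg/L

At the limit, (Qr·Cr + Qe·Cₑ)/(Qr + Qe) = 16:
Cₑ = (7677·16 − 6800·2.300) / 877.0 = 122.2 µg/L.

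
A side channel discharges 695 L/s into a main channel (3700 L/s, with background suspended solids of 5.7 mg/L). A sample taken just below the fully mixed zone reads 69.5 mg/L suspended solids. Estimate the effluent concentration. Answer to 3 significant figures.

Mass balance: 3700·5.700 + 695.0·Cₑ = 4395·69.50
→ Cₑ = (4395·69.50 − 3700·5.700) / 695.0 = 409.2 mg/L.

409 mg/L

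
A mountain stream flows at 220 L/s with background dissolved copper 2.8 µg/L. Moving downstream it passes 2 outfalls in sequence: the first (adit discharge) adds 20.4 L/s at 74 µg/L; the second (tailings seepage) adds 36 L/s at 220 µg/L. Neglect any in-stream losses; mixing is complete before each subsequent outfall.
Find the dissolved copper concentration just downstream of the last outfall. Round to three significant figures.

36.3 µg/L

After outfall 1: Q = 220.0 + 20.40 = 240.4 L/s; C = (220.0·2.800 + 20.40·74.00)/240.4 = 8.842 µg/L.
After outfall 2: Q = 240.4 + 36.00 = 276.4 L/s; C = (240.4·8.842 + 36.00·220.0)/276.4 = 36.34 µg/L.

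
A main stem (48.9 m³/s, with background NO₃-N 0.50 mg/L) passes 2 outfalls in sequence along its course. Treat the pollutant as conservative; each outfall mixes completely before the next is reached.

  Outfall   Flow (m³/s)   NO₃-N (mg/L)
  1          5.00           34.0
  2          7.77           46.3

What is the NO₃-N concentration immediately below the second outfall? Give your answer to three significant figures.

Below outfall 1: Q → 53.90 m³/s, C = (48.90·0.5000 + 5.000·34.00)/53.90 = 3.608 mg/L.
Below outfall 2: Q → 61.67 m³/s, C = (53.90·3.608 + 7.770·46.30)/61.67 = 8.987 mg/L.

8.99 mg/L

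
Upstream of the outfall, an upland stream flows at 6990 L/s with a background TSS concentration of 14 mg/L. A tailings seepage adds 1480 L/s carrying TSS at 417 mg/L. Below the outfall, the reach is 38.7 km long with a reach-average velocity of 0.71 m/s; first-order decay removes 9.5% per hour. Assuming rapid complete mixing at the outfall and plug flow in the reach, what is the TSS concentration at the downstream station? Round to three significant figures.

After mixing, C = (6990·14.00 + 1480·417.0) / 8470 = 715000/8470 = 84.42 mg/L.
Travel time t = 38.7·1000 / 0.71 = 54510 s = 15.14 h.
9.5%/h lost → k = −ln(1 − 0.095) = 0.09982 h⁻¹.
Decay over the reach: 84.42·exp(−kt) = 84.42·0.2206 = 18.62 mg/L.

18.6 mg/L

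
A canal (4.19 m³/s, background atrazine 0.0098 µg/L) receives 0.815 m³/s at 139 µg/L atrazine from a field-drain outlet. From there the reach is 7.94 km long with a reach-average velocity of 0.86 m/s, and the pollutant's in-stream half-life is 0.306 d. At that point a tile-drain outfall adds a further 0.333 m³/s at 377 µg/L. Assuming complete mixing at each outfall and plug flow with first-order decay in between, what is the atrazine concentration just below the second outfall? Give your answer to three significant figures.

40.2 µg/L

After mixing, C = (4.190·0.009800 + 0.8150·139.0) / 5.005 = 113.3/5.005 = 22.64 µg/L; combined flow 5.005 m³/s.
Travel time t = 7.94·1000 / 0.86 = 9233 s = 2.565 h.
Half-life 0.306 d → k = ln 2 / 0.306 = 2.265 d⁻¹.
First-order decay: C = 22.64·exp(−k·t) = 22.64·0.7850 = 17.77 µg/L.
Second outfall: C = (5.005·17.77 + 0.3330·377.0)/5.338 = 40.18 µg/L.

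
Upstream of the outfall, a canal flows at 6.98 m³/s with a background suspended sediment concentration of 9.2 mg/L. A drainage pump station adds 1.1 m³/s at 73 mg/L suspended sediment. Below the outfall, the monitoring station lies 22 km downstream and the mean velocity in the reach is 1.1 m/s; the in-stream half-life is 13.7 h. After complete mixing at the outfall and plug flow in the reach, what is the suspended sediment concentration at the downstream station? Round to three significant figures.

13.5 mg/L

Conservation of mass: C = (6.980·9.200 + 1.100·73.00) / 8.080 = 144.5/8.080 = 17.89 mg/L.
Travel time t = 22·1000 / 1.1 = 20000 s = 5.556 h.
Half-life 13.7 h → k = ln 2 / 13.7 = 0.05059 h⁻¹ = 1.214 d⁻¹.
Applying C = C₀e^(−kt): 17.89 × 0.7550 = 13.50 mg/L.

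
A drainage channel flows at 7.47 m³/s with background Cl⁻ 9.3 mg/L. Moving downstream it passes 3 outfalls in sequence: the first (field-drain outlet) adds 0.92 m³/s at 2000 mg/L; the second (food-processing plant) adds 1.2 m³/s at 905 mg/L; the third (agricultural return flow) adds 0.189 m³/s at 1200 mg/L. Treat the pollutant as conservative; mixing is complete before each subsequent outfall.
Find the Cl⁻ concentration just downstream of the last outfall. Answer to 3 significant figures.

330 mg/L

After outfall 1: Q = 7.470 + 0.9200 = 8.390 m³/s; C = (7.470·9.300 + 0.9200·2000)/8.390 = 227.6 mg/L.
After outfall 2: Q = 8.390 + 1.200 = 9.590 m³/s; C = (8.390·227.6 + 1.200·905.0)/9.590 = 312.4 mg/L.
After outfall 3: Q = 9.590 + 0.1890 = 9.779 m³/s; C = (9.590·312.4 + 0.1890·1200)/9.779 = 329.5 mg/L.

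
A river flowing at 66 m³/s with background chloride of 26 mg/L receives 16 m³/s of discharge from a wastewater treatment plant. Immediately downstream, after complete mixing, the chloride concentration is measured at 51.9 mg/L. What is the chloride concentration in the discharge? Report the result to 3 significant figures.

Mass balance: 66.00·26.00 + 16.00·Cₑ = 82.00·51.90
→ Cₑ = (82.00·51.90 − 66.00·26.00) / 16.00 = 158.7 mg/L.

159 mg/L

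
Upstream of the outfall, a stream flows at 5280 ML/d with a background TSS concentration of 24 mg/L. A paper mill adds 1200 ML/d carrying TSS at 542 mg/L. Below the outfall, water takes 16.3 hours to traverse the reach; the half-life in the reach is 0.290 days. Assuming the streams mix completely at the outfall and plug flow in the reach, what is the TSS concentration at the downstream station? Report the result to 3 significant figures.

23.7 mg/L

Mass balance: C = (5280·24.00 + 1200·542.0) / 6480 = 777100/6480 = 119.9 mg/L.
Half-life 0.290 d → k = ln 2 / 0.290 = 2.390 d⁻¹.
Applying C = C₀e^(−kt): 119.9 × 0.1972 = 23.65 mg/L.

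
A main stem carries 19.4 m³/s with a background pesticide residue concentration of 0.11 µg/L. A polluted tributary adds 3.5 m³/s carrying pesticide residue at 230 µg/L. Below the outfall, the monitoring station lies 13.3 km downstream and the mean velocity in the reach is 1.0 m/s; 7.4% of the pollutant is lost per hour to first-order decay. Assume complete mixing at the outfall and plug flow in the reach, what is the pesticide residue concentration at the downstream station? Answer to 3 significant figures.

Mass balance: C = (19.40·0.1100 + 3.500·230.0) / 22.90 = 807.1/22.90 = 35.25 µg/L.
Travel time t = 13.3·1000 / 1.0 = 13300 s = 3.694 h.
7.4%/h lost → k = −ln(1 − 0.074) = 0.07688 h⁻¹.
Applying C = C₀e^(−kt): 35.25 × 0.7527 = 26.53 µg/L.

26.5 µg/L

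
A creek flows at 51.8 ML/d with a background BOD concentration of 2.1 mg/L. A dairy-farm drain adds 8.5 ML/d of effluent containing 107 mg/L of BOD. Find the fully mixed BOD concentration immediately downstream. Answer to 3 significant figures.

Mass balance: C = (51.80·2.100 + 8.500·107.0) / 60.30 = 1018/60.30 = 16.89 mg/L.

16.9 mg/L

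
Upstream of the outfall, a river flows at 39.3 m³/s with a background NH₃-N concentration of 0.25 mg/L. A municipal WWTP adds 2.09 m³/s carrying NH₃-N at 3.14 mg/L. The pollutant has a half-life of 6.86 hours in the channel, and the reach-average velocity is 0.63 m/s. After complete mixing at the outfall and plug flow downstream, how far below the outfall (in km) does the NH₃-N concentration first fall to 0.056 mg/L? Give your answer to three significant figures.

43.9 km

Mass balance: C = (39.30·0.2500 + 2.090·3.140) / 41.39 = 16.39/41.39 = 0.3959 mg/L.
Half-life 6.86 h → k = ln 2 / 6.86 = 0.1010 h⁻¹ = 2.425 d⁻¹.
Set 0.3959·exp(−k·t) = 0.056 → t = ln(0.3959/0.056)/k = 69690 s = 19.36 h.
Distance = v·t = 0.63·69690 = 43900 m = 43.90 km.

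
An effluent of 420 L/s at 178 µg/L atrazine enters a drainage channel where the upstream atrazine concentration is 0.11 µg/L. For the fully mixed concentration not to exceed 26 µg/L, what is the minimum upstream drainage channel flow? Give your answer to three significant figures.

2470 L/s

Set C_mix = 26: (Q·0.1100 + 420.0·178.0) / (Q + 420.0) = 26
→ Q = 420.0·(178.0 − 26)/(26 − 0.1100) = 2466 L/s.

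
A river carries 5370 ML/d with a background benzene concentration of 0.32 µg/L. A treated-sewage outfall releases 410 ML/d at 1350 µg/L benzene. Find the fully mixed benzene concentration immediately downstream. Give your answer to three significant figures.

Conservation of mass: C = (5370·0.3200 + 410.0·1350) / 5780 = 555200/5780 = 96.06 µg/L.

96.1 µg/L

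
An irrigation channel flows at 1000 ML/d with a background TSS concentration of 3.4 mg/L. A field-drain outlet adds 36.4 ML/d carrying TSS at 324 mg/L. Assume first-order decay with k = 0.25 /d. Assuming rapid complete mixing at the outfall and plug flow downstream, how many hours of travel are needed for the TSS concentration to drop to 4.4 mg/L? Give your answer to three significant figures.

116 h

Conservation of mass: C = (1000·3.400 + 36.40·324.0) / 1036 = 15190/1036 = 14.66 mg/L.
14.66·exp(−k·t) = 4.4 → t = ln(14.66/4.4)/k = 415900 s = 115.5 h.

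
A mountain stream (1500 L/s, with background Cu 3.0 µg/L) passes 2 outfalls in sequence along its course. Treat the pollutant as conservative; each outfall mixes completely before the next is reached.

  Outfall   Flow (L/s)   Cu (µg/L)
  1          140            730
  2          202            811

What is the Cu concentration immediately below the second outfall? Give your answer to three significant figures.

Outfall 1: combined Q = 1640 L/s; C = (1500·3.000 + 140.0·730.0)/1640 = 65.06 µg/L.
Outfall 2: combined Q = 1842 L/s; C = (1640·65.06 + 202.0·811.0)/1842 = 146.9 µg/L.

147 µg/L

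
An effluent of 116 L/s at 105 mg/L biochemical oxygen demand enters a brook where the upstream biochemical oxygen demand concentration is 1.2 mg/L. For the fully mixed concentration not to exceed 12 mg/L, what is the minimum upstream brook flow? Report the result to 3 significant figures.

999 L/s

Set C_mix = 12: (Q·1.200 + 116.0·105.0) / (Q + 116.0) = 12
→ Q = 116.0·(105.0 − 12)/(12 − 1.200) = 998.9 L/s.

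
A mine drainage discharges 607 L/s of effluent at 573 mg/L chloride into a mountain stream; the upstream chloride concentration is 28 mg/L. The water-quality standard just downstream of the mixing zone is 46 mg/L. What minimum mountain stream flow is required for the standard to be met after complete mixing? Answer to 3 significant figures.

17800 L/s

Set C_mix = 46: (Q·28.00 + 607.0·573.0) / (Q + 607.0) = 46
→ Q = 607.0·(573.0 − 46)/(46 − 28.00) = 17770 L/s.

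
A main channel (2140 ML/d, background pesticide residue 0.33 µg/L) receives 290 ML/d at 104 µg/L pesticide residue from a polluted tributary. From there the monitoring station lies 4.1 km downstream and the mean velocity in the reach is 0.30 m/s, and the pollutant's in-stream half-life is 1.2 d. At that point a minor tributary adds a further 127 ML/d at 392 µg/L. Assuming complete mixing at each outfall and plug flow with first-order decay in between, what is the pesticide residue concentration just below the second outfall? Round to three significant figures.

30.5 µg/L

After mixing, C = (2140·0.3300 + 290.0·104.0) / 2430 = 30870/2430 = 12.70 µg/L; combined flow 2430 ML/d.
Travel time t = 4.1·1000 / 0.30 = 13670 s = 3.796 h.
Half-life 1.2 d → k = ln 2 / 1.2 = 0.5776 d⁻¹.
After decay, C = 12.70 × e^(−kt) = 12.70 × 0.9127 = 11.59 µg/L.
Second outfall: C = (2430·11.59 + 127.0·392.0)/2557 = 30.49 µg/L.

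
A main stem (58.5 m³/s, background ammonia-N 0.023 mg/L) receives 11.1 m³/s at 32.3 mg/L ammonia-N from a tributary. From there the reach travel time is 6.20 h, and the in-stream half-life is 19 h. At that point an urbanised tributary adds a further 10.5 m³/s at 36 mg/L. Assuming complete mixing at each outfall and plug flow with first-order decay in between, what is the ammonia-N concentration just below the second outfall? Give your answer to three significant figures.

8.30 mg/L

Mass balance: C = (58.50·0.02300 + 11.10·32.30) / 69.60 = 359.9/69.60 = 5.171 mg/L; combined flow 69.60 m³/s.
Half-life 19 h → k = ln 2 / 19 = 0.03648 h⁻¹ = 0.8756 d⁻¹.
First-order decay: C = 5.171·exp(−k·t) = 5.171·0.7976 = 4.124 mg/L.
Second outfall: C = (69.60·4.124 + 10.50·36.00)/80.10 = 8.302 mg/L.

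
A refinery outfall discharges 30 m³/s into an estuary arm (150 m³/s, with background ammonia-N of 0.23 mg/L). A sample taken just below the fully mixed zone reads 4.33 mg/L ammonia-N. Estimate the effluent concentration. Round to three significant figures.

24.8 mg/L

Mass balance: 150.0·0.2300 + 30.00·Cₑ = 180.0·4.330
→ Cₑ = (180.0·4.330 − 150.0·0.2300) / 30.00 = 24.83 mg/L.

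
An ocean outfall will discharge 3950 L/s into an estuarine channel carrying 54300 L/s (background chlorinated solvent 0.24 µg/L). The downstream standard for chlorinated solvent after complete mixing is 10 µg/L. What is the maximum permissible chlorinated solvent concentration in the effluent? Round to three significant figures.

144 µg/L

At the limit, (Qr·Cr + Qe·Cₑ)/(Qr + Qe) = 10:
Cₑ = (58250·10 − 54300·0.2400) / 3950 = 144.2 µg/L.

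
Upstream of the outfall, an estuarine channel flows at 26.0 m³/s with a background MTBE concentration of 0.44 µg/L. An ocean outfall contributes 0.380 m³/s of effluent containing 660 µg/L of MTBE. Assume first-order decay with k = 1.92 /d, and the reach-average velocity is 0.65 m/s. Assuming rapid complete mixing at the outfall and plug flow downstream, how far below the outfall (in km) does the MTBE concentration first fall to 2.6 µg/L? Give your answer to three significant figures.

39.2 km

Mixed concentration C = ΣQC/ΣQ = (26.00·0.4400 + 0.3800·660.0) / 26.38 = 262.2/26.38 = 9.941 µg/L.
Set 9.941·exp(−k·t) = 2.6 → t = ln(9.941/2.6)/k = 60350 s = 16.76 h.
Distance = v·t = 0.65·60350 = 39230 m = 39.23 km.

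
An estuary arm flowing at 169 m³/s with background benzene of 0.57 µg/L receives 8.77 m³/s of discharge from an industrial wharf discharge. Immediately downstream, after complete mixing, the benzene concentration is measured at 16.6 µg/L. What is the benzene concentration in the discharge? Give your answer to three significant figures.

Mass balance: 169.0·0.5700 + 8.770·Cₑ = 177.8·16.60
→ Cₑ = (177.8·16.60 − 169.0·0.5700) / 8.770 = 325.5 µg/L.

326 µg/L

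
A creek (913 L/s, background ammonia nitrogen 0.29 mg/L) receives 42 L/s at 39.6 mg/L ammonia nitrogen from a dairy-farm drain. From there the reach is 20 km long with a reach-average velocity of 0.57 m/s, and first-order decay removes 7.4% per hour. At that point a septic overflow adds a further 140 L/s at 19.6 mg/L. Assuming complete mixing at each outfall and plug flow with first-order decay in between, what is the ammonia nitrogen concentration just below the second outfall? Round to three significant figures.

3.34 mg/L

Flow-weighted average: C = (913.0·0.2900 + 42.00·39.60) / 955.0 = 1928/955.0 = 2.019 mg/L; combined flow 955.0 L/s.
Travel time t = 20·1000 / 0.57 = 35090 s = 9.747 h.
7.4%/h lost → k = −ln(1 − 0.074) = 0.07688 h⁻¹.
After decay, C = 2.019 × e^(−kt) = 2.019 × 0.4727 = 0.9543 mg/L.
Second outfall: C = (955.0·0.9543 + 140.0·19.60)/1095 = 3.338 mg/L.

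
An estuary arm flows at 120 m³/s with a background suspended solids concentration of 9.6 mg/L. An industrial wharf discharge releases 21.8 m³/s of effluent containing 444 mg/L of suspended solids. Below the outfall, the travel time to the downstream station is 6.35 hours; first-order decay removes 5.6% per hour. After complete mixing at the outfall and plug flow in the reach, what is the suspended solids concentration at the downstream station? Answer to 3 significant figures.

53.0 mg/L

Flow-weighted average: C = (120.0·9.600 + 21.80·444.0) / 141.8 = 10830/141.8 = 76.38 mg/L.
5.6%/h lost → k = −ln(1 − 0.056) = 0.05763 h⁻¹.
Applying C = C₀e^(−kt): 76.38 × 0.6935 = 52.98 mg/L.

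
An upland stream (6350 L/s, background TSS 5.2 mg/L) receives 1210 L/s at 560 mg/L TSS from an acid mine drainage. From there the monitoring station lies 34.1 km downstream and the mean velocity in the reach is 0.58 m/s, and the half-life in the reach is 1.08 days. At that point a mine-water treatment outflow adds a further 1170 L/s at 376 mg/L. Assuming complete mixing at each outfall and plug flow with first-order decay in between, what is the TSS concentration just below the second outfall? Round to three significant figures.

Mass balance: C = (6350·5.200 + 1210·560.0) / 7560 = 710600/7560 = 94.00 mg/L; combined flow 7560 L/s.
Travel time t = 34.1·1000 / 0.58 = 58790 s = 16.33 h.
Half-life 1.08 d → k = ln 2 / 1.08 = 0.6418 d⁻¹.
First-order decay: C = 94.00·exp(−k·t) = 94.00·0.6461 = 60.74 mg/L.
At the second outfall, C = (7560·60.74 + 1170·376.0) / (7560 + 1170) = 103.0 mg/L.

103 mg/L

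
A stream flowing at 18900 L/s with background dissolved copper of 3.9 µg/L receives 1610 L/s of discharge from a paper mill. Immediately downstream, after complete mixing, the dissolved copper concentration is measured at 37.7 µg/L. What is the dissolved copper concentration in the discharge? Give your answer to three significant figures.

434 µg/L

Mass balance: 18900·3.900 + 1610·Cₑ = 20510·37.70
→ Cₑ = (20510·37.70 − 18900·3.900) / 1610 = 434.5 µg/L.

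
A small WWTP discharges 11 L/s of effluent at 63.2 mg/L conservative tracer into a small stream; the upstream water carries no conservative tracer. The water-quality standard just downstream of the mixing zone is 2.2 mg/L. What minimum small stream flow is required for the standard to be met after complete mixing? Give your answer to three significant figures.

Set C_mix = 2.2: (Q·0 + 11.00·63.20) / (Q + 11.00) = 2.2
→ Q = 11.00·(63.20 − 2.2)/(2.2 − 0) = 305.0 L/s.

305 L/s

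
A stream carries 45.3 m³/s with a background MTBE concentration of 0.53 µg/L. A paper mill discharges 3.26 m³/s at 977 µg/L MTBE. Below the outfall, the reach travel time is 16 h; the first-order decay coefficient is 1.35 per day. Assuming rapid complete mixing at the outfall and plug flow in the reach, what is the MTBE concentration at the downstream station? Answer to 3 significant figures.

Mass balance: C = (45.30·0.5300 + 3.260·977.0) / 48.56 = 3209/48.56 = 66.08 µg/L.
Applying C = C₀e^(−kt): 66.08 × 0.4066 = 26.87 µg/L.

26.9 µg/L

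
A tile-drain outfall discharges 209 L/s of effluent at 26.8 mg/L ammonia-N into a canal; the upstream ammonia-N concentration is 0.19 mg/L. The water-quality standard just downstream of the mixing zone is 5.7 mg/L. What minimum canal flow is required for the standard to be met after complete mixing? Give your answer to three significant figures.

800 L/s

Set C_mix = 5.7: (Q·0.1900 + 209.0·26.80) / (Q + 209.0) = 5.7
→ Q = 209.0·(26.80 − 5.7)/(5.7 − 0.1900) = 800.3 L/s.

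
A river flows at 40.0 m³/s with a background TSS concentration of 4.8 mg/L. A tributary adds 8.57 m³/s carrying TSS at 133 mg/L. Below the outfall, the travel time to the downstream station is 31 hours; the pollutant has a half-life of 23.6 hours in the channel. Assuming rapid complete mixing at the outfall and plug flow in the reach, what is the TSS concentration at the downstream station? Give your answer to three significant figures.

11.0 mg/L

Conservation of mass: C = (40.00·4.800 + 8.570·133.0) / 48.57 = 1332/48.57 = 27.42 mg/L.
Half-life 23.6 h → k = ln 2 / 23.6 = 0.02937 h⁻¹ = 0.7049 d⁻¹.
After decay, C = 27.42 × e^(−kt) = 27.42 × 0.4023 = 11.03 mg/L.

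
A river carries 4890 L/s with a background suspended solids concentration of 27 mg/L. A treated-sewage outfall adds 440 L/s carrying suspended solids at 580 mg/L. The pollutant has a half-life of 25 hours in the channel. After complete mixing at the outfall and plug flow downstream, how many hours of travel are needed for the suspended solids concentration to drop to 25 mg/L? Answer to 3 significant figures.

Flow-weighted average: C = (4890·27.00 + 440.0·580.0) / 5330 = 387200/5330 = 72.65 mg/L.
Half-life 25 h → k = ln 2 / 25 = 0.02773 h⁻¹ = 0.6654 d⁻¹.
72.65·exp(−k·t) = 25 → t = ln(72.65/25)/k = 138500 s = 38.48 h.

38.5 h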